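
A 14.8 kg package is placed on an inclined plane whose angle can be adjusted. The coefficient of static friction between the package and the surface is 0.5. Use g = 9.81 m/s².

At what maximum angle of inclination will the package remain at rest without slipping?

At the slip threshold, m g sin θ = μ_s · m g cos θ, so tan θ = μ_s.
θ_max = arctan(0.5) = 26.6°.

θ_max ≈ 26.6°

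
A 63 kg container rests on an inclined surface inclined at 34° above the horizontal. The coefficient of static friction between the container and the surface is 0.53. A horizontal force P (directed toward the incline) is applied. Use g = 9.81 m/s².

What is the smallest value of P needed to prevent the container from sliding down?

P_min ≈ 65.8 N

The container tends to slide down (tan θ > μ_s), so at the point of impending slip friction acts up-slope at its limit: f = μ_s N.
Perpendicular to the incline: N = m g cos θ + P sin θ.
Along the incline: P cos θ + μ_s N = m g sin θ, i.e. P cos θ + μ_s (m g cos θ + P sin θ) = m g sin θ.
Solving, P (cos θ + μ_s sin θ) = m g (sin θ − μ_s cos θ), so P = 618×0.1198/1.125 = 65.8 N.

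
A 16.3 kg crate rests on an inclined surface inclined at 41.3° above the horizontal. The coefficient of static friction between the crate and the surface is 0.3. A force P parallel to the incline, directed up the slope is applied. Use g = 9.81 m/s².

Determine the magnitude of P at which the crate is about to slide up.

P ≈ 142 N

At impending motion up the slope, friction acts down-slope at its limit: f = μ_s N.
P is parallel to the surface, so N = m g cos θ = 120 N.
Along the incline: P = m g sin θ + μ_s N = 106 + 0.3×120 = 142 N.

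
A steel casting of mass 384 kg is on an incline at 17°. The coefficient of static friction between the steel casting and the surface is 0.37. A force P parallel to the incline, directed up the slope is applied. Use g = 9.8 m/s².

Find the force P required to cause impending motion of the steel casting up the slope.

P ≈ 2430 N

At impending motion up the slope, friction acts down-slope at its limit: f = μ_s N.
P is parallel to the surface, so N = m g cos θ = 3600 N.
Along the incline: P = m g sin θ + μ_s N = 1100 + 0.37×3600 = 2430 N.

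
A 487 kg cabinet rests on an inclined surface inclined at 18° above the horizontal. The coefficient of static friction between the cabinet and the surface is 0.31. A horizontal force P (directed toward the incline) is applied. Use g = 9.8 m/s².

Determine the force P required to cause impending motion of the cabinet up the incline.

P ≈ 3370 N

At impending motion up the slope, friction acts down-slope at its limit: f = μ_s N.
Perpendicular to the incline: N = m g cos θ + P sin θ.
Along the incline: P cos θ = m g sin θ + μ_s N = m g sin θ + μ_s (m g cos θ + P sin θ).
Solving, P (cos θ − μ_s sin θ) = m g (sin θ + μ_s cos θ), so P = 487×9.8×(sin 18° + 0.31 cos 18°)/(cos 18° − 0.31 sin 18°) = 4770×0.6038/0.8553 = 3370 N.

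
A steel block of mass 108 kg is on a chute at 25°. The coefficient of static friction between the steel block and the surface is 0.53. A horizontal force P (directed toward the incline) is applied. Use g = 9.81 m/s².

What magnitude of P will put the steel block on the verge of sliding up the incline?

P ≈ 1400 N

At impending motion up the slope, friction acts down-slope at its limit: f = μ_s N.
Perpendicular to the incline: N = m g cos θ + P sin θ.
Along the incline: P cos θ = m g sin θ + μ_s N = m g sin θ + μ_s (m g cos θ + P sin θ).
Solving, P (cos θ − μ_s sin θ) = m g (sin θ + μ_s cos θ), so P = 108×9.81×(sin 25° + 0.53 cos 25°)/(cos 25° − 0.53 sin 25°) = 1060×0.903/0.6823 = 1400 N.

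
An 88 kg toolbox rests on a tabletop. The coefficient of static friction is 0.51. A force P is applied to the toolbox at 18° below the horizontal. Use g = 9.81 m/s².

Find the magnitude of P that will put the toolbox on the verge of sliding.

N = m g + P sin α (the push presses the toolbox into the tabletop).
At impending slip, P cos α = μ_s N = μ_s (m g + P sin α).
Solving: P (cos α − μ_s sin α) = μ_s m g → P = 0.51×863/(cos 18° − 0.51 sin 18°) = 440/0.7935 = 555 N.

P ≈ 555 N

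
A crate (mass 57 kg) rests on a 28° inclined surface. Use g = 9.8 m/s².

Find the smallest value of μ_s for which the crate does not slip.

μ_s,min ≈ 0.532

At the slip threshold m g sin θ = μ_s m g cos θ, so μ_s,min = tan θ.
μ_s,min = tan 28° = 0.532.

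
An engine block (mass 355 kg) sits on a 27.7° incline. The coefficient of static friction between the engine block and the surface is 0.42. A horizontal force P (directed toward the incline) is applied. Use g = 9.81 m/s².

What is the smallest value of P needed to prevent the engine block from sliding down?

P_min ≈ 300 N

The engine block tends to slide down (tan θ > μ_s), so at the point of impending slip friction acts up-slope at its limit: f = μ_s N.
Perpendicular to the incline: N = m g cos θ + P sin θ.
Along the incline: P cos θ + μ_s N = m g sin θ, i.e. P cos θ + μ_s (m g cos θ + P sin θ) = m g sin θ.
Solving, P (cos θ + μ_s sin θ) = m g (sin θ − μ_s cos θ), so P = 3480×0.09298/1.081 = 300 N.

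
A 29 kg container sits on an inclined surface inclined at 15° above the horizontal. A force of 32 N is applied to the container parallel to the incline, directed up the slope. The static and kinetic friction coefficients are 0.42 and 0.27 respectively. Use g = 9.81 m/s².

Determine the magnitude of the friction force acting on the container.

Perpendicular to the surface, N = m g cos θ = 29·9.81·cos 15° = 274.8 N.
The friction needed for equilibrium is m g sin θ − P = 73.63 − 32 = 41.63 N, measured positive up-slope.
Maximum static friction available: μ_s N = 0.42 × 274.8 = 115.4 N.
Since |41.63| ≤ 115.4 N, static friction is sufficient; f equals the required value, not μ_s N.

f ≈ 41.6 N (up the incline)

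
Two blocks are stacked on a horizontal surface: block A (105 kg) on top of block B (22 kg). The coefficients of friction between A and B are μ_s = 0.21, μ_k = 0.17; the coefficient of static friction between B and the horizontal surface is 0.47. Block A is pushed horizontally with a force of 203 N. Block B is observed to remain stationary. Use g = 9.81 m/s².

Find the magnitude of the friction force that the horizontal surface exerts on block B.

Normal force at the A–B interface: N₁ = m_A g = 1030 N.
So the A–B interface can sustain at most μ_s N₁ = 216.3 N of static friction.
Since P = 203 N ≤ 216.3 N, A does not slip on B; friction on A equals P = 203 N.
By Newton's third law B feels 203 N forward from A. With B stationary, the floor's static friction on B balances it: f₂ = 203 N (well within μ_s(m_A+m_B)g = 585.6 N).

f ≈ 203 N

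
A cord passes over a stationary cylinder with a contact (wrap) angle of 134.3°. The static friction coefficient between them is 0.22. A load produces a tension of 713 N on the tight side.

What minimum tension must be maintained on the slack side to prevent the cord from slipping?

T_min ≈ 426 N

Capstan equation at impending slip: T_tight/T_slack = e^{μβ}.
β = 134.3° = 2.344 rad; e^{μβ} = e^{0.22×2.344} = 1.675.
T_slack = T_tight / e^{μβ} = 713 / 1.675 = 426 N.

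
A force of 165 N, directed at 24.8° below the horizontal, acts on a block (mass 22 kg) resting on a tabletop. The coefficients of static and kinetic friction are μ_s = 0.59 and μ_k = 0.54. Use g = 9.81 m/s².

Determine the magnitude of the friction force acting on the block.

Vertical equilibrium gives N = m g + P sin α = 285 N.
For equilibrium, f = P cos α = 165×cos 24.8° = 149.8 N.
μ_s N = 0.59 × 285 = 168.2 N.
149.8 ≤ 168.2 N → static; friction equals the required 150 N.

f ≈ 150 N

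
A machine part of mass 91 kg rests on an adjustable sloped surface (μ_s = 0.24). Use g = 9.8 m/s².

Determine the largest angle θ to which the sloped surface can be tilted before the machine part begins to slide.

At the slip threshold, m g sin θ = μ_s · m g cos θ, so tan θ = μ_s.
θ_max = arctan(0.24) = 13.5°.

θ_max ≈ 13.5°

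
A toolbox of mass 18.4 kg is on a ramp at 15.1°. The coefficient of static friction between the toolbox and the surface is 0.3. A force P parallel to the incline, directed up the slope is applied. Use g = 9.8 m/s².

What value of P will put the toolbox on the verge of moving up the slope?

At impending motion up the slope, friction acts down-slope at its limit: f = μ_s N.
P is parallel to the surface, so N = m g cos θ = 174 N.
Along the incline: P = m g sin θ + μ_s N = 47 + 0.3×174 = 99.2 N.

P ≈ 99.2 N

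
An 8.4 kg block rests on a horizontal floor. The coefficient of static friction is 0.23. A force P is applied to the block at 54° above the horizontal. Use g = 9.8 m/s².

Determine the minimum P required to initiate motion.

N = m g − P sin α (the pull lifts the block).
At impending slip, P cos α = μ_s N = μ_s (m g − P sin α).
Solving: P (cos α + μ_s sin α) = μ_s m g → P = 0.23×82.3/(cos 54° + 0.23 sin 54°) = 18.9/0.7739 = 24.5 N.

P ≈ 24.5 N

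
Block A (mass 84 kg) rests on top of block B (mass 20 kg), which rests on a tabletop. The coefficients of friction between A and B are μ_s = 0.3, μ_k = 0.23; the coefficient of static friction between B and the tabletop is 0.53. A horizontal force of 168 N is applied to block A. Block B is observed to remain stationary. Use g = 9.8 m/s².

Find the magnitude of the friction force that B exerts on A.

The normal force B exerts on A is simply A's weight, N₁ = 823.2 N.
Maximum static friction on A from B: μ_s N₁ = 0.3×823.2 = 247 N.
P = 168 N is within that limit, so A and B move together (both at rest); the A–B friction is simply f₁ = P = 168 N.
By Newton's third law B feels 168 N forward from A. With B stationary, the floor's static friction on B balances it: f₂ = 168 N (well within μ_s(m_A+m_B)g = 540.2 N).

f ≈ 168 N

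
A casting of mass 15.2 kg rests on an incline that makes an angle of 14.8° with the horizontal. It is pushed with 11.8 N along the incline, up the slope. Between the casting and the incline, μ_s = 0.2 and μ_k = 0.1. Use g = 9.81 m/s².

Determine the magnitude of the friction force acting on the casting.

The normal reaction is N = m g cos θ = 144.2 N.
Parallel to the incline, ΣF = 0 gives f = m g sin θ − P = 38.09 − 11.8 = 26.29 N (up-slope positive).
Maximum static friction available: μ_s N = 0.2 × 144.2 = 28.83 N.
Since |26.29| ≤ 28.83 N, no slip — friction simply equals what equilibrium demands.

f ≈ 26.3 N (up the incline)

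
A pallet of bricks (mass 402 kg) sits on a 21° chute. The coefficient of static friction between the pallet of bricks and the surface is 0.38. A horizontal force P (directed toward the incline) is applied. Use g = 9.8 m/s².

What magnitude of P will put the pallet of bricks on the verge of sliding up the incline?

At impending motion up the slope, friction acts down-slope at its limit: f = μ_s N.
Perpendicular to the incline: N = m g cos θ + P sin θ.
Along the incline: P cos θ = m g sin θ + μ_s N = m g sin θ + μ_s (m g cos θ + P sin θ).
Solving, P (cos θ − μ_s sin θ) = m g (sin θ + μ_s cos θ), so P = 402×9.8×(sin 21° + 0.38 cos 21°)/(cos 21° − 0.38 sin 21°) = 3940×0.7131/0.7974 = 3520 N.

P ≈ 3520 N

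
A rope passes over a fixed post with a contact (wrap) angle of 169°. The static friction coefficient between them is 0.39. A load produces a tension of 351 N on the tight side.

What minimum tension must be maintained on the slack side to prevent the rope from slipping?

Capstan equation at impending slip: T_tight/T_slack = e^{μβ}.
β = 169° = 2.95 rad; e^{μβ} = e^{0.39×2.95} = 3.159.
T_slack = T_tight / e^{μβ} = 351 / 3.159 = 111 N.

T_min ≈ 111 N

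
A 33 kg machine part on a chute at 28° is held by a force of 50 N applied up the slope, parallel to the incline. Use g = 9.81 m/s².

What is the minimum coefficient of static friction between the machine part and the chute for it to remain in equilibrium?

μ_s,min ≈ 0.357

N = m g cos θ = 285.8 N.
Friction must make up the shortfall along the incline: f = m g sin θ − P = 152 − 50 = 102 N.
At the threshold f = μ_s N, so μ_s,min = 102/285.8 = 0.357.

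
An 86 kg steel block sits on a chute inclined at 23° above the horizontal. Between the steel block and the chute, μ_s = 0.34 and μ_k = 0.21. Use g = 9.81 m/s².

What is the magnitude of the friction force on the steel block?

f ≈ 163 N (up the incline)

Perpendicular to the surface, N = m g cos θ = 86·9.81·cos 23° = 776.6 N.
Along the slope the weight component is m g sin θ = 329.6 N; friction must supply exactly this, acting up-slope.
Static friction can supply at most μ_s N = 264 N.
|329.6| exceeds 264 N, so the steel block slips down-slope; friction is kinetic, f = μ_k N = 0.21×776.6 = 163 N.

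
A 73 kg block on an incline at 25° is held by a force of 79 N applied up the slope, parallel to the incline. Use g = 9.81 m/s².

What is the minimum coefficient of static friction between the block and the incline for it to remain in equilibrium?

μ_s,min ≈ 0.345

N = m g cos θ = 649 N.
Friction must make up the shortfall along the incline: f = m g sin θ − P = 302.6 − 79 = 223.6 N.
At the threshold f = μ_s N, so μ_s,min = 223.6/649 = 0.345.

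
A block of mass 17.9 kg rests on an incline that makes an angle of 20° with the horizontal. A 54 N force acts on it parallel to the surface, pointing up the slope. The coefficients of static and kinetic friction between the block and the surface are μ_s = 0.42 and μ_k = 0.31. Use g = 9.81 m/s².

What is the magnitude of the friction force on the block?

f ≈ 6.06 N (up the incline)

Normal force: N = m g cos θ = 17.9 × 9.81 × cos 20° = 165 N.
The friction needed for equilibrium is m g sin θ − P = 60.06 − 54 = 6.058 N, measured positive up-slope.
Static friction can supply at most μ_s N = 69.3 N.
Since |6.058| ≤ 69.3 N, static friction is sufficient; f equals the required value, not μ_s N.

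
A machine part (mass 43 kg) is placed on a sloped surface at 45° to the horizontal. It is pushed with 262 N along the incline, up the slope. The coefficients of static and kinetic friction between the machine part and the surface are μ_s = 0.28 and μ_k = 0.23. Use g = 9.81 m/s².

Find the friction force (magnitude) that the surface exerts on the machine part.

f ≈ 36.3 N (up the incline)

Normal force: N = m g cos θ = 43 × 9.81 × cos 45° = 298.3 N.
For equilibrium along the incline the friction force must supply f = m g sin θ − P = 298.3 − 262 = 36.28 N (positive meaning up-slope).
Static friction can supply at most μ_s N = 83.52 N.
Since |36.28| ≤ 83.52 N, the machine part remains in static equilibrium and friction takes exactly the required value.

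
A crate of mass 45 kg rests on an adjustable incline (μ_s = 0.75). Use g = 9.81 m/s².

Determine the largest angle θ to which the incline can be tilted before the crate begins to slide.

At the slip threshold, m g sin θ = μ_s · m g cos θ, so tan θ = μ_s.
θ_max = arctan(0.75) = 36.9°.

θ_max ≈ 36.9°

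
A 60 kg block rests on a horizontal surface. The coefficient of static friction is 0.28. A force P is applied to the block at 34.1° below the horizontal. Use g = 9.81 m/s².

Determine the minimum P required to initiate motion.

P ≈ 246 N

N = m g + P sin α (the push presses the block into the horizontal surface).
At impending slip, P cos α = μ_s N = μ_s (m g + P sin α).
Solving: P (cos α − μ_s sin α) = μ_s m g → P = 0.28×589/(cos 34.1° − 0.28 sin 34.1°) = 165/0.6711 = 246 N.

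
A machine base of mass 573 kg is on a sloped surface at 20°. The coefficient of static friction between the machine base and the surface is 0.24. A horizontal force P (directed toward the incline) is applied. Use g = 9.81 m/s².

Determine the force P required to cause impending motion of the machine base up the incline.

At impending motion up the slope, friction acts down-slope at its limit: f = μ_s N.
Perpendicular to the incline: N = m g cos θ + P sin θ.
Along the incline: P cos θ = m g sin θ + μ_s N = m g sin θ + μ_s (m g cos θ + P sin θ).
Solving, P (cos θ − μ_s sin θ) = m g (sin θ + μ_s cos θ), so P = 573×9.81×(sin 20° + 0.24 cos 20°)/(cos 20° − 0.24 sin 20°) = 5620×0.5675/0.8576 = 3720 N.

P ≈ 3720 N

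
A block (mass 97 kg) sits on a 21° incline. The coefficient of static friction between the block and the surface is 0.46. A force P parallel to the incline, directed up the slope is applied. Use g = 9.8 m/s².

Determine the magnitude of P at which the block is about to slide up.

P ≈ 749 N

At impending motion up the slope, friction acts down-slope at its limit: f = μ_s N.
P is parallel to the surface, so N = m g cos θ = 887 N.
Along the incline: P = m g sin θ + μ_s N = 341 + 0.46×887 = 749 N.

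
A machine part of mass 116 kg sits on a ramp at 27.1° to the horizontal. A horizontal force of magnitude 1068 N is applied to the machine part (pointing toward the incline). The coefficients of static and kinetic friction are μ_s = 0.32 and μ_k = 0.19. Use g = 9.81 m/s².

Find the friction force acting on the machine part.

The horizontal push has a component P sin θ into the surface, so N = m g cos θ + P sin θ = 1013 + 486.5 = 1500 N.
Along the incline, the net driving force (taking up-slope positive) is P cos θ − m g sin θ = 950.7 − 518.4 = 432.4 N, so equilibrium requires friction f = -432.4 N (down-slope).
The limit of static friction is μ_s N = 479.9 N.
|f_req| = 432.4 ≤ 479.9 N → the machine part is in equilibrium; friction equals the required value.

f ≈ 432 N (down the incline)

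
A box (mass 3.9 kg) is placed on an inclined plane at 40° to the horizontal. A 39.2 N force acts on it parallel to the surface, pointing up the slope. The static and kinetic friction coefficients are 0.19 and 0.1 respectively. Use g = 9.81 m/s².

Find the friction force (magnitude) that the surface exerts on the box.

f ≈ 2.93 N (down the incline)

Perpendicular to the surface, N = m g cos θ = 3.9·9.81·cos 40° = 29.31 N.
The friction needed for equilibrium is m g sin θ − P = 24.59 − 39.2 = -14.61 N, measured positive up-slope.
Static friction can supply at most μ_s N = 5.569 N.
|-14.61| exceeds 5.569 N, so the box slips up-slope; friction is kinetic, f = μ_k N = 0.1×29.31 = 2.93 N.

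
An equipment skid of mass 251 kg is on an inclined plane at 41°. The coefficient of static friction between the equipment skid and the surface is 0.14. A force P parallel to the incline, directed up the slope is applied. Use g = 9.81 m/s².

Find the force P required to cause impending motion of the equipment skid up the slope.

P ≈ 1880 N

At impending motion up the slope, friction acts down-slope at its limit: f = μ_s N.
P is parallel to the surface, so N = m g cos θ = 1860 N.
Along the incline: P = m g sin θ + μ_s N = 1620 + 0.14×1860 = 1880 N.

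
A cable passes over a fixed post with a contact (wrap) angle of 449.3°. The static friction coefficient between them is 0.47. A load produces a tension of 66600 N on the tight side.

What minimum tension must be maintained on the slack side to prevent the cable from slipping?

Capstan equation at impending slip: T_tight/T_slack = e^{μβ}.
β = 449.3° = 7.842 rad; e^{μβ} = e^{0.47×7.842} = 39.87.
T_slack = T_tight / e^{μβ} = 66600 / 39.87 = 1670 N.

T_min ≈ 1670 N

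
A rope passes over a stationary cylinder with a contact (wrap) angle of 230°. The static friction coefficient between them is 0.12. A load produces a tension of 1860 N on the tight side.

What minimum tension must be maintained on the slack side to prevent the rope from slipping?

T_min ≈ 1150 N

Capstan equation at impending slip: T_tight/T_slack = e^{μβ}.
β = 230° = 4.014 rad; e^{μβ} = e^{0.12×4.014} = 1.619.
T_slack = T_tight / e^{μβ} = 1860 / 1.619 = 1150 N.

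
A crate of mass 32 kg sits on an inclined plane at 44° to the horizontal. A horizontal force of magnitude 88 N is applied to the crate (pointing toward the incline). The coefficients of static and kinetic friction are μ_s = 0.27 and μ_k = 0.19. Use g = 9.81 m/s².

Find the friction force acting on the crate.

The horizontal push has a component P sin θ into the surface, so N = m g cos θ + P sin θ = 225.8 + 61.13 = 286.9 N.
Parallel to the incline: P cos θ − m g sin θ = 63.3 − 218.1 = -154.8 N; the friction needed to balance this is 154.8 N acting up the slope.
The limit of static friction is μ_s N = 77.48 N.
The required 154.8 N exceeds the static limit, so the crate slides down-slope and f = μ_k N = 0.19×286.9 = 54.5 N.

f ≈ 54.5 N (up the incline)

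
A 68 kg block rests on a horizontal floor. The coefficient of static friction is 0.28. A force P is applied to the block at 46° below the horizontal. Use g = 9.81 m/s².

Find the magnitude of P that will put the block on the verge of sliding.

N = m g + P sin α (the push presses the block into the horizontal floor).
At impending slip, P cos α = μ_s N = μ_s (m g + P sin α).
Solving: P (cos α − μ_s sin α) = μ_s m g → P = 0.28×667/(cos 46° − 0.28 sin 46°) = 187/0.4932 = 379 N.

P ≈ 379 N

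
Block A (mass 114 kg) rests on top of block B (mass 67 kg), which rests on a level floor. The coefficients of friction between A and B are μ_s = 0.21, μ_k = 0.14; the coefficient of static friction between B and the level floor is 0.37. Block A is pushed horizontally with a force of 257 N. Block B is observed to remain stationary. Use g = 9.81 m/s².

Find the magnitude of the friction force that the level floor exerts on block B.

f ≈ 157 N

Between the blocks, N₁ = m_A g = 1118 N.
So the A–B interface can sustain at most μ_s N₁ = 234.9 N of static friction.
P = 257 N exceeds that limit, so A slips over B and the interface friction becomes kinetic: f₁ = μ_k N₁ = 0.14×1118 = 157 N.
B experiences an equal 157 N forward from A (third law). B is in equilibrium, so the floor supplies f₂ = 157 N of static friction (limit μ_s(m_A+m_B)g = 657 N, not exceeded).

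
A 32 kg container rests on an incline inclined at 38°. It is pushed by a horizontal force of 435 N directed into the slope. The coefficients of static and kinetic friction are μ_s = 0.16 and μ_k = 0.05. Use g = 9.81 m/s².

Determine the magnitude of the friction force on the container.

f ≈ 25.8 N (down the incline)

The horizontal push has a component P sin θ into the surface, so N = m g cos θ + P sin θ = 247.4 + 267.8 = 515.2 N.
Along the incline, the net driving force (taking up-slope positive) is P cos θ − m g sin θ = 342.8 − 193.3 = 149.5 N, so equilibrium requires friction f = -149.5 N (down-slope).
Maximum static friction: μ_s N = 0.16 × 515.2 = 82.43 N.
The required 149.5 N exceeds the static limit, so the container slides up-slope and f = μ_k N = 0.05×515.2 = 25.8 N.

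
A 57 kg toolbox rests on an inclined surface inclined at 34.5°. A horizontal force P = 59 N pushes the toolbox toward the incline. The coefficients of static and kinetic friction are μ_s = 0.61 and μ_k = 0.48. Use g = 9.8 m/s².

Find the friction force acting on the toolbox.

The horizontal push has a component P sin θ into the surface, so N = m g cos θ + P sin θ = 460.4 + 33.42 = 493.8 N.
Along the incline, the net driving force (taking up-slope positive) is P cos θ − m g sin θ = 48.62 − 316.4 = -267.8 N, so equilibrium requires friction f = 267.8 N (up-slope).
The limit of static friction is μ_s N = 301.2 N.
|f_req| = 267.8 ≤ 301.2 N → the toolbox is in equilibrium; friction equals the required value.

f ≈ 268 N (up the incline)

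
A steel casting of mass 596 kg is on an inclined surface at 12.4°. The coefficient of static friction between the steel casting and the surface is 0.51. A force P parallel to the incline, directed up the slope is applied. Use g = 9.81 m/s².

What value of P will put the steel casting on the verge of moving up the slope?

P ≈ 4170 N

At impending motion up the slope, friction acts down-slope at its limit: f = μ_s N.
P is parallel to the surface, so N = m g cos θ = 5710 N.
Along the incline: P = m g sin θ + μ_s N = 1260 + 0.51×5710 = 4170 N.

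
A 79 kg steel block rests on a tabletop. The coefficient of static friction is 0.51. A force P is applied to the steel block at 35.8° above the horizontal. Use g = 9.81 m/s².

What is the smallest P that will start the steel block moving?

N = m g − P sin α (the pull lifts the steel block).
At impending slip, P cos α = μ_s N = μ_s (m g − P sin α).
Solving: P (cos α + μ_s sin α) = μ_s m g → P = 0.51×775/(cos 35.8° + 0.51 sin 35.8°) = 395/1.109 = 356 N.

P ≈ 356 N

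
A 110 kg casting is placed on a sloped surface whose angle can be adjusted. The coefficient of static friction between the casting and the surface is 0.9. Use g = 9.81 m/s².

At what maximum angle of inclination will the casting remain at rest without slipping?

At the slip threshold, m g sin θ = μ_s · m g cos θ, so tan θ = μ_s.
θ_max = arctan(0.9) = 42°.

θ_max ≈ 42°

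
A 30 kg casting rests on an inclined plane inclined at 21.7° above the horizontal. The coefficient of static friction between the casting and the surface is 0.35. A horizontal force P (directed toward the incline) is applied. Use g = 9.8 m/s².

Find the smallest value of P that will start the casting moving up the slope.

At impending motion up the slope, friction acts down-slope at its limit: f = μ_s N.
Perpendicular to the incline: N = m g cos θ + P sin θ.
Along the incline: P cos θ = m g sin θ + μ_s N = m g sin θ + μ_s (m g cos θ + P sin θ).
Solving, P (cos θ − μ_s sin θ) = m g (sin θ + μ_s cos θ), so P = 30×9.8×(sin 21.7° + 0.35 cos 21.7°)/(cos 21.7° − 0.35 sin 21.7°) = 294×0.6949/0.7997 = 255 N.

P ≈ 255 N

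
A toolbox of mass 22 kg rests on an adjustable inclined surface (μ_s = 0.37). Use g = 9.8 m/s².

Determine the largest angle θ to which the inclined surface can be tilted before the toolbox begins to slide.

At the slip threshold, m g sin θ = μ_s · m g cos θ, so tan θ = μ_s.
θ_max = arctan(0.37) = 20.3°.

θ_max ≈ 20.3°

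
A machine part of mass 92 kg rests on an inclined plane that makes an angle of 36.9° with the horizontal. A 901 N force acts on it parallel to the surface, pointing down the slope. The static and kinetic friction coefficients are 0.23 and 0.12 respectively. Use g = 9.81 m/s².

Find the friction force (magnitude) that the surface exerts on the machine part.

Normal force: N = m g cos θ = 92 × 9.81 × cos 36.9° = 721.7 N.
Parallel to the incline, ΣF = 0 gives f = m g sin θ + P = 541.9 + 901 = 1443 N (up-slope positive).
Static friction can supply at most μ_s N = 166 N.
Since |1443| > 166 N, static friction cannot hold it; the machine part slides down the incline and kinetic friction applies: f = μ_k N = 0.12 × 721.7 = 86.6 N.

f ≈ 86.6 N (up the incline)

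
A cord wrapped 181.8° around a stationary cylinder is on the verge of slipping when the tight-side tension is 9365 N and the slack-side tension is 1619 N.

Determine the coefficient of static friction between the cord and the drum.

μ ≈ 0.553

T₂/T₁ = e^{μβ} → μ = ln(T₂/T₁)/β.
β = 181.8° = 3.173 rad.
μ = ln(9365/1619)/3.173 = ln(5.784)/3.173 = 0.553.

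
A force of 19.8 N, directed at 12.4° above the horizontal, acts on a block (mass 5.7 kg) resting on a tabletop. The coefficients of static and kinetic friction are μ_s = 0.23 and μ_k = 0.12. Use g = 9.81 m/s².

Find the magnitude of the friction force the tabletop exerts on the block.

f ≈ 6.2 N

N = m g − P sin α = 55.92 − 19.8×sin 12.4° = 51.67 N.
The horizontal driving force is P cos α = 19.34 N, so equilibrium needs friction f = 19.34 N.
The static-friction limit is μ_s N = 11.88 N.
The required friction exceeds μ_s N, so the block moves and f = μ_k N = 6.2 N.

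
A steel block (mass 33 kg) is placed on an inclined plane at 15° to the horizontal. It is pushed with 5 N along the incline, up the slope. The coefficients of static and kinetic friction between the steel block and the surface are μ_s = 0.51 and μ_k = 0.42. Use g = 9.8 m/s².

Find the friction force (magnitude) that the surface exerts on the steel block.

Perpendicular to the surface, N = m g cos θ = 33·9.8·cos 15° = 312.4 N.
The friction needed for equilibrium is m g sin θ − P = 83.7 − 5 = 78.7 N, measured positive up-slope.
Static friction can supply at most μ_s N = 159.3 N.
Since |78.7| ≤ 159.3 N, static friction is sufficient; f equals the required value, not μ_s N.

f ≈ 78.7 N (up the incline)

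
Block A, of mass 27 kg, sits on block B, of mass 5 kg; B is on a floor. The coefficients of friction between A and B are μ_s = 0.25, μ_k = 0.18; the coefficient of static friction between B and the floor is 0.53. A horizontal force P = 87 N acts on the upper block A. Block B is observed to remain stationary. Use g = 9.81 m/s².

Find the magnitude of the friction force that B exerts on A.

The normal force B exerts on A is simply A's weight, N₁ = 264.9 N.
So the A–B interface can sustain at most μ_s N₁ = 66.22 N of static friction.
Since P = 87 N > 66.22 N, A slides on B; the A–B friction is kinetic: f₁ = μ_k N₁ = 0.18×264.9 = 47.7 N.
B experiences an equal 47.7 N forward from A (third law). B is in equilibrium, so the floor supplies f₂ = 47.7 N of static friction (limit μ_s(m_A+m_B)g = 166.4 N, not exceeded).

f ≈ 47.7 N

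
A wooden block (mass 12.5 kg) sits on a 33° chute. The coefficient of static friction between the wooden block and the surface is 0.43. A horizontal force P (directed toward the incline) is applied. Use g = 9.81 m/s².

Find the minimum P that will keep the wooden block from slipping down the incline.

The wooden block tends to slide down (tan θ > μ_s), so at the point of impending slip friction acts up-slope at its limit: f = μ_s N.
Perpendicular to the incline: N = m g cos θ + P sin θ.
Along the incline: P cos θ + μ_s N = m g sin θ, i.e. P cos θ + μ_s (m g cos θ + P sin θ) = m g sin θ.
Solving, P (cos θ + μ_s sin θ) = m g (sin θ − μ_s cos θ), so P = 123×0.184/1.073 = 21 N.

P_min ≈ 21 N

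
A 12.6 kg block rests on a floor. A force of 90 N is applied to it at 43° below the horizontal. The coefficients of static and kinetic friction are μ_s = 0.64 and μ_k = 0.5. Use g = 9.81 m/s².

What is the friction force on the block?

Vertical equilibrium gives N = m g + P sin α = 185 N.
The horizontal driving force is P cos α = 65.82 N, so equilibrium needs friction f = 65.82 N.
The static-friction limit is μ_s N = 118.4 N.
Since 65.82 N does not exceed the limit, the block stays at rest and f = 65.8 N.

f ≈ 65.8 N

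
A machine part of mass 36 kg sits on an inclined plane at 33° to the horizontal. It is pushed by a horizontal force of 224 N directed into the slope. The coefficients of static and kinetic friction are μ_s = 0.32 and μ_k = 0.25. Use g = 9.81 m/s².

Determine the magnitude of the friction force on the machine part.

f ≈ 4.48 N (up the incline)

The horizontal push has a component P sin θ into the surface, so N = m g cos θ + P sin θ = 296.2 + 122 = 418.2 N.
Parallel to the incline: P cos θ − m g sin θ = 187.9 − 192.3 = -4.483 N; the friction needed to balance this is 4.483 N acting up the slope.
The limit of static friction is μ_s N = 133.8 N.
|f_req| = 4.483 ≤ 133.8 N → the machine part is in equilibrium; friction equals the required value.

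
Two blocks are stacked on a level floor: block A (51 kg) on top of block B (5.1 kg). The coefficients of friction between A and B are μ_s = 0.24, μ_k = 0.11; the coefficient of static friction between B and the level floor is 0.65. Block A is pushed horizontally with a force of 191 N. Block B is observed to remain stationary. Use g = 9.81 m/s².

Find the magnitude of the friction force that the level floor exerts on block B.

f ≈ 55 N

Between the blocks, N₁ = m_A g = 500.3 N.
So the A–B interface can sustain at most μ_s N₁ = 120.1 N of static friction.
Since P = 191 N > 120.1 N, A slides on B; the A–B friction is kinetic: f₁ = μ_k N₁ = 0.11×500.3 = 55 N.
By Newton's third law B feels 55 N forward from A. With B stationary, the floor's static friction on B balances it: f₂ = 55 N (well within μ_s(m_A+m_B)g = 357.7 N).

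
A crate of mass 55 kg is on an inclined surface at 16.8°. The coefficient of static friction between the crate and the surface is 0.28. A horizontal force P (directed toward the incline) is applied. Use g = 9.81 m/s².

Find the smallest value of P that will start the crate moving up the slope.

At impending motion up the slope, friction acts down-slope at its limit: f = μ_s N.
Perpendicular to the incline: N = m g cos θ + P sin θ.
Along the incline: P cos θ = m g sin θ + μ_s N = m g sin θ + μ_s (m g cos θ + P sin θ).
Solving, P (cos θ − μ_s sin θ) = m g (sin θ + μ_s cos θ), so P = 55×9.81×(sin 16.8° + 0.28 cos 16.8°)/(cos 16.8° − 0.28 sin 16.8°) = 540×0.5571/0.8764 = 343 N.

P ≈ 343 N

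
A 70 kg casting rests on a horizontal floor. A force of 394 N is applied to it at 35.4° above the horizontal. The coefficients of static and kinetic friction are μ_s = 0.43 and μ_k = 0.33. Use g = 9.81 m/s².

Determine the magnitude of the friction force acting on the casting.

f ≈ 151 N

N = m g − P sin α = 686.7 − 394×sin 35.4° = 458.5 N.
Horizontally, friction must balance P cos α = 321.2 N.
μ_s N = 0.43 × 458.5 = 197.1 N.
The required friction exceeds μ_s N, so the casting moves and f = μ_k N = 151 N.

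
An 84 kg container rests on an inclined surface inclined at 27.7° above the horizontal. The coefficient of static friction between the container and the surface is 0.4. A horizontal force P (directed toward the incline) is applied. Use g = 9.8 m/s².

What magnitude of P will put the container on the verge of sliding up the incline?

P ≈ 964 N

At impending motion up the slope, friction acts down-slope at its limit: f = μ_s N.
Perpendicular to the incline: N = m g cos θ + P sin θ.
Along the incline: P cos θ = m g sin θ + μ_s N = m g sin θ + μ_s (m g cos θ + P sin θ).
Solving, P (cos θ − μ_s sin θ) = m g (sin θ + μ_s cos θ), so P = 84×9.8×(sin 27.7° + 0.4 cos 27.7°)/(cos 27.7° − 0.4 sin 27.7°) = 823×0.819/0.6995 = 964 N.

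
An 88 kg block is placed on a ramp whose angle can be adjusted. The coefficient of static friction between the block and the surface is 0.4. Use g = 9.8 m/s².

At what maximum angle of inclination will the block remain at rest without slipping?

At the slip threshold, m g sin θ = μ_s · m g cos θ, so tan θ = μ_s.
θ_max = arctan(0.4) = 21.8°.

θ_max ≈ 21.8°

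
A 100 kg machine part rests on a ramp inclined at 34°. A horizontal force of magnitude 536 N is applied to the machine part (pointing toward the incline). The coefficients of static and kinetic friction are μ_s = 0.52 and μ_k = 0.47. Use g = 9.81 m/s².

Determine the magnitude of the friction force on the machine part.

f ≈ 104 N (up the incline)

Normal direction: N = m g cos θ + P sin θ = 1113 N.
Parallel to the incline: P cos θ − m g sin θ = 444.4 − 548.6 = -104.2 N; the friction needed to balance this is 104.2 N acting up the slope.
Maximum static friction: μ_s N = 0.52 × 1113 = 578.8 N.
Since 104.2 N is within the 578.8 N limit, the machine part stays put and friction is exactly 104 N.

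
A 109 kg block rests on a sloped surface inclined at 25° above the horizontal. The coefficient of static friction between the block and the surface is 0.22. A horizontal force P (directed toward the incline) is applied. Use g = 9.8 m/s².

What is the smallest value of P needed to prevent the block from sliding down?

The block tends to slide down (tan θ > μ_s), so at the point of impending slip friction acts up-slope at its limit: f = μ_s N.
Perpendicular to the incline: N = m g cos θ + P sin θ.
Along the incline: P cos θ + μ_s N = m g sin θ, i.e. P cos θ + μ_s (m g cos θ + P sin θ) = m g sin θ.
Solving, P (cos θ + μ_s sin θ) = m g (sin θ − μ_s cos θ), so P = 1070×0.2232/0.9993 = 239 N.

P_min ≈ 239 N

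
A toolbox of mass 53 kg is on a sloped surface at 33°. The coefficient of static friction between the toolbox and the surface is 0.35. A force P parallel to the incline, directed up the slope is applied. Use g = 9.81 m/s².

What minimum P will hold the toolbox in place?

P_min ≈ 131 N

The toolbox tends to slide down (tan θ > μ_s), so at the point of impending slip friction acts up-slope at its limit: f = μ_s N.
P is parallel to the surface, so N = m g cos θ = 436 N.
Along the incline: P + μ_s N = m g sin θ, so P = 283 − 0.35×436 = 131 N.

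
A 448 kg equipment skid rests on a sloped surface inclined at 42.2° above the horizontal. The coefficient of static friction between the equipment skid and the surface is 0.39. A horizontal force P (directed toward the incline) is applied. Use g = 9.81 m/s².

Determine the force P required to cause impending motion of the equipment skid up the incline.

At impending motion up the slope, friction acts down-slope at its limit: f = μ_s N.
Perpendicular to the incline: N = m g cos θ + P sin θ.
Along the incline: P cos θ = m g sin θ + μ_s N = m g sin θ + μ_s (m g cos θ + P sin θ).
Solving, P (cos θ − μ_s sin θ) = m g (sin θ + μ_s cos θ), so P = 448×9.81×(sin 42.2° + 0.39 cos 42.2°)/(cos 42.2° − 0.39 sin 42.2°) = 4390×0.9606/0.4788 = 8820 N.

P ≈ 8820 N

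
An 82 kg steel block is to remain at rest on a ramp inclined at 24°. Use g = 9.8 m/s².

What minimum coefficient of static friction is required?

μ_s,min ≈ 0.445

At the slip threshold m g sin θ = μ_s m g cos θ, so μ_s,min = tan θ.
μ_s,min = tan 24° = 0.445.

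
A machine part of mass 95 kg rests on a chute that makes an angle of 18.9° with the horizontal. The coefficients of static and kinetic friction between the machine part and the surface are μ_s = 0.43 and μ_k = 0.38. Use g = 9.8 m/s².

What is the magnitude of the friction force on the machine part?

f ≈ 302 N (up the incline)

Normal force: N = m g cos θ = 95 × 9.8 × cos 18.9° = 880.8 N.
Along the slope the weight component is m g sin θ = 301.6 N; friction must supply exactly this, acting up-slope.
The static-friction ceiling is μ_s N = 0.43 × 880.8 = 378.7 N.
Since |301.6| ≤ 378.7 N, static friction is sufficient; f equals the required value, not μ_s N.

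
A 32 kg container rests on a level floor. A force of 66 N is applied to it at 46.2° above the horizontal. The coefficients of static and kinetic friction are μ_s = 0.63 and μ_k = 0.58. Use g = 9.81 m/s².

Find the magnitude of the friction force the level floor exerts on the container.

Vertical equilibrium gives N = m g − P sin α = 266.3 N.
For equilibrium, f = P cos α = 66×cos 46.2° = 45.68 N.
μ_s N = 0.63 × 266.3 = 167.8 N.
45.68 ≤ 167.8 N → static; friction equals the required 45.7 N.

f ≈ 45.7 N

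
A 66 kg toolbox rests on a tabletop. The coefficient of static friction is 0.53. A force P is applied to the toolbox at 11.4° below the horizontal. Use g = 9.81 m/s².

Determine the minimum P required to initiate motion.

N = m g + P sin α (the push presses the toolbox into the tabletop).
At impending slip, P cos α = μ_s N = μ_s (m g + P sin α).
Solving: P (cos α − μ_s sin α) = μ_s m g → P = 0.53×647/(cos 11.4° − 0.53 sin 11.4°) = 343/0.8755 = 392 N.

P ≈ 392 N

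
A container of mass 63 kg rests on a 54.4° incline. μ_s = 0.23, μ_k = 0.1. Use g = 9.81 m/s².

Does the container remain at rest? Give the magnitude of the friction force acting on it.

f ≈ 36 N

N = m g cos θ = 360 N.
Down-slope weight component: m g sin θ = 503 N.
μ_s N = 82.7 N.
503 > 82.7 N, so it slides; kinetic friction f = μ_k N = 0.1×360 = 36 N.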